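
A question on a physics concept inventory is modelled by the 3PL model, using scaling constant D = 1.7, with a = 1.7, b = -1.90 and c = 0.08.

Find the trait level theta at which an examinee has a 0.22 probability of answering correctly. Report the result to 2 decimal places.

-2.49

P(theta) = c + (1 − c) · 1 / (1 + exp(−D·a(theta − b)))
Remove guessing floor: (0.22 − 0.08)/(1 − 0.08) = 0.1522
logit = ln(0.1522/0.8478) = -1.7177
theta = b + logit/(1.7·a) = -1.90 + (-1.7177)/2.8900 = -2.4943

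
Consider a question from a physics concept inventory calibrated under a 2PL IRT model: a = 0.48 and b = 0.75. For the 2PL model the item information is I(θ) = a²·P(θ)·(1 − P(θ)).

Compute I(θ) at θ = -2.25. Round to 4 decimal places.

0.0357

P = 1/(1+e^{1.4400}) = 0.1915
P(1−P) = 0.1915 × 0.8085 = 0.1549
I = a² × P(1−P) = 0.48² × 0.1549 = 0.03568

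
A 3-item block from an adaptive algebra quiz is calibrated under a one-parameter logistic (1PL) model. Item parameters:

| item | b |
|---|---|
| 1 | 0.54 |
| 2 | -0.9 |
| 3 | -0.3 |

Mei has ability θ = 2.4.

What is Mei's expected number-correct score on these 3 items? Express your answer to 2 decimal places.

P(θ) = 1 / (1 + exp(−(θ − b)))
P_1 = 1/(1+e^{-1.8600}) = 0.8653
P_2 = 1/(1+e^{-3.3000}) = 0.9644
P_3 = 1/(1+e^{-2.7000}) = 0.9370
E[score] = 0.8653 + 0.9644 + 0.9370 = 2.7668

2.77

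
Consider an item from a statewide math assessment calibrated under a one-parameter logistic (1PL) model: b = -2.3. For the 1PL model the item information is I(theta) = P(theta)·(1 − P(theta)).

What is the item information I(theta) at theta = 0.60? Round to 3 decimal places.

P = 1/(1+e^{-2.9000}) = 0.9478
P(1−P) = 0.9478 × 0.0522 = 0.0494
I = P(1−P) = 0.04943

0.049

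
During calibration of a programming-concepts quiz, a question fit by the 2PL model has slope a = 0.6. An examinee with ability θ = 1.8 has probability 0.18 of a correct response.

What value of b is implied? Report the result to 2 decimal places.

4.33

P(θ) = 1 / (1 + exp(−a(θ − b)))
logit(0.18) = ln(0.18/0.82) = -1.5163
b = θ − logit/(a) = 1.8 − (-1.5163)/0.6000 = 4.3272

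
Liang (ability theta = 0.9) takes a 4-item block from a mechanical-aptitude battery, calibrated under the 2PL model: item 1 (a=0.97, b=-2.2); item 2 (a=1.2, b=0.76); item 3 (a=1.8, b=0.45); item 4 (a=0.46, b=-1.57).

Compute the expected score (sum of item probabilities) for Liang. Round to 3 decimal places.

2.944

P(theta) = 1 / (1 + exp(−a(theta − b)))
P_1 = 1/(1+e^{-3.0070}) = 0.9529
P_2 = 1/(1+e^{-0.1680}) = 0.5419
P_3 = 1/(1+e^{-0.8100}) = 0.6921
P_4 = 1/(1+e^{-1.1362}) = 0.7570
E[score] = 0.9529 + 0.5419 + 0.6921 + 0.7570 = 2.9439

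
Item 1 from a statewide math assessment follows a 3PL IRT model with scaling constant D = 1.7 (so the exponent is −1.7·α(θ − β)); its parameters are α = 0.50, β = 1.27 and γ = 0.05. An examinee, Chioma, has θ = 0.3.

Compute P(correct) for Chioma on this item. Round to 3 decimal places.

0.340

P(θ) = γ + (1 − γ) · 1 / (1 + exp(−D·α(θ − β)))
Exponent: 1.7 × 0.50 × (0.3 − 1.27) = -0.8245
1/(1 + e^{0.8245}) = 0.3048
P = 0.05 + 0.95 × 0.3048 = 0.3396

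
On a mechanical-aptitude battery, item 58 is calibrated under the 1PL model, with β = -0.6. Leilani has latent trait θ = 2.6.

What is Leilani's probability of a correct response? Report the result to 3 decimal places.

0.961

P(θ) = 1 / (1 + exp(−(θ − β)))
Exponent: (2.6 − (-0.6)) = 3.2000
1/(1 + e^{-3.2000}) = 0.9608
P = 0.9608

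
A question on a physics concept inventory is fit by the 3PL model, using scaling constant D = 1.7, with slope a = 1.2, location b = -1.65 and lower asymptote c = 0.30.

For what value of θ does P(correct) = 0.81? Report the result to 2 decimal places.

P(θ) = c + (1 − c) · 1 / (1 + exp(−D·a(θ − b)))
Remove guessing floor: (0.81 − 0.30)/(1 − 0.30) = 0.7286
logit = ln(0.7286/0.2714) = 0.9874
θ = b + logit/(1.7·a) = -1.65 + 0.9874/2.0400 = -1.1660

-1.17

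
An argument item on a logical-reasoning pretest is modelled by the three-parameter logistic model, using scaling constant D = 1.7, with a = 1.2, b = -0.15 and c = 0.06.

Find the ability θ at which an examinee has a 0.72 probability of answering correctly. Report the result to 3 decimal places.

0.270

P(θ) = c + (1 − c) · 1 / (1 + exp(−D·a(θ − b)))
Remove guessing floor: (0.72 − 0.06)/(1 − 0.06) = 0.7021
logit = ln(0.7021/0.2979) = 0.8575
θ = b + logit/(1.7·a) = -0.15 + 0.8575/2.0400 = 0.2703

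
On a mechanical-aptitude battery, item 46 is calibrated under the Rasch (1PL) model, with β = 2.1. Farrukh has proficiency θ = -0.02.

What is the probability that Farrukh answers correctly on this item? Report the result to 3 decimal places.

P(θ) = 1 / (1 + exp(−(θ − β)))
Exponent: (-0.02 − 2.1) = -2.1200
1/(1 + e^{2.1200}) = 0.1072
P = 0.1072

0.107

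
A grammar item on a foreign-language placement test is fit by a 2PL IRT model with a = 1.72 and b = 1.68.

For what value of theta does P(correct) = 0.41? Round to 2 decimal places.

P(theta) = 1 / (1 + exp(−a(theta − b)))
logit = ln(0.4100/0.5900) = -0.3640
theta = b + logit/(a) = 1.68 + (-0.3640)/1.7200 = 1.4684

1.47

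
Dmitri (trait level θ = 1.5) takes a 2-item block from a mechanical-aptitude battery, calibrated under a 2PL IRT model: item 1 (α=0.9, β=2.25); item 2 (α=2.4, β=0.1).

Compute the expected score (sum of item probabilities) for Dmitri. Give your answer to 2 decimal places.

P(θ) = 1 / (1 + exp(−α(θ − β)))
P_1 = 1/(1+e^{0.6750}) = 0.3374
P_2 = 1/(1+e^{-3.3600}) = 0.9664
E[score] = 0.3374 + 0.9664 = 1.3038

1.30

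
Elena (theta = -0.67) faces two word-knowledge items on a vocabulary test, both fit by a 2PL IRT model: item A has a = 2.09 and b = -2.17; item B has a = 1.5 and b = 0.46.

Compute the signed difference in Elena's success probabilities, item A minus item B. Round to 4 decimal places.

0.8032

P(theta) = 1 / (1 + exp(−a(theta − b)))
P_A = 0.9583
P_B = 0.1551
P_A − P_B = 0.8032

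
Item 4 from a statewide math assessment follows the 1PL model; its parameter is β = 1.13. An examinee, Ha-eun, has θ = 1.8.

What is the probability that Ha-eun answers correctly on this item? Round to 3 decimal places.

P(θ) = 1 / (1 + exp(−(θ − β)))
Exponent: (1.8 − 1.13) = 0.6700
1/(1 + e^{-0.6700}) = 0.6615
P = 0.6615

0.662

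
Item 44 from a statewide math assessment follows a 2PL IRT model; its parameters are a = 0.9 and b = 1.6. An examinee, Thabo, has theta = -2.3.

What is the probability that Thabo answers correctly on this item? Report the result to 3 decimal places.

P(theta) = 1 / (1 + exp(−a(theta − b)))
Exponent: 0.9 × (-2.3 − 1.6) = -3.5100
1/(1 + e^{3.5100}) = 0.0290

0.029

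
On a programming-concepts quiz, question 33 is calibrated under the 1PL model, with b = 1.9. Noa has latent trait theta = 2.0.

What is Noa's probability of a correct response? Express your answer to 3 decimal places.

0.525

P(theta) = 1 / (1 + exp(−(theta − b)))
Exponent: (2.0 − 1.9) = 0.1000
1/(1 + e^{-0.1000}) = 0.5250
P = 0.5250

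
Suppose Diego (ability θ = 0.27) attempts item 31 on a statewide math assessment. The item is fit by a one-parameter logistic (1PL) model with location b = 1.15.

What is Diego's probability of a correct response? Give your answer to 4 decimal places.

P(θ) = 1 / (1 + exp(−(θ − b)))
Exponent: (0.27 − 1.15) = -0.8800
1/(1 + e^{0.8800}) = 0.2932
P = 0.2932

0.2932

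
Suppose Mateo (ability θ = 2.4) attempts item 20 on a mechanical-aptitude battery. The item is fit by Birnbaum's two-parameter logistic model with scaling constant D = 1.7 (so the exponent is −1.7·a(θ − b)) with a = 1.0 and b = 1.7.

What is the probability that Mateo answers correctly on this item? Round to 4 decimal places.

P(θ) = 1 / (1 + exp(−D·a(θ − b)))
Exponent: 1.7 × 1.0 × (2.4 − 1.7) = 1.1900
1/(1 + e^{-1.1900}) = 0.7667
P = 0.7667

0.7667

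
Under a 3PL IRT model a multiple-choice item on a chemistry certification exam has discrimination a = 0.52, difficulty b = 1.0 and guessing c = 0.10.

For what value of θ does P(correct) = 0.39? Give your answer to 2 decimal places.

-0.43

P(θ) = c + (1 − c) · 1 / (1 + exp(−a(θ − b)))
Remove guessing floor: (0.39 − 0.10)/(1 − 0.10) = 0.3222
logit = ln(0.3222/0.6778) = -0.7436
θ = b + logit/(a) = 1.0 + (-0.7436)/0.5200 = -0.4300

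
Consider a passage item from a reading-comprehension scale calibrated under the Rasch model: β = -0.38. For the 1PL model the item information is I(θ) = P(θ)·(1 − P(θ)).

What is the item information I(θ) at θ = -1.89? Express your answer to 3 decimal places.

P = 1/(1+e^{1.5100}) = 0.1809
P(1−P) = 0.1809 × 0.8191 = 0.1482
I = P(1−P) = 0.14820

0.148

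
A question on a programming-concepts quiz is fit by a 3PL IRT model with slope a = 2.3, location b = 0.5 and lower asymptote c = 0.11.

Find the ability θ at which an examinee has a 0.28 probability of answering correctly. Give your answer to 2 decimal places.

-0.13

P(θ) = c + (1 − c) · 1 / (1 + exp(−a(θ − b)))
Remove guessing floor: (0.28 − 0.11)/(1 − 0.11) = 0.1910
logit = ln(0.1910/0.8090) = -1.4435
θ = b + logit/(a) = 0.5 + (-1.4435)/2.3000 = -0.1276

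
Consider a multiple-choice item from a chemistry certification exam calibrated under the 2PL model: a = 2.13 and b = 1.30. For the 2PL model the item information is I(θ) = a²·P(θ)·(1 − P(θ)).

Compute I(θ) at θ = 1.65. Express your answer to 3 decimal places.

P = 1/(1+e^{-0.7455}) = 0.6782
P(1−P) = 0.6782 × 0.3218 = 0.2182
I = a² × P(1−P) = 2.13² × 0.2182 = 0.99016

0.990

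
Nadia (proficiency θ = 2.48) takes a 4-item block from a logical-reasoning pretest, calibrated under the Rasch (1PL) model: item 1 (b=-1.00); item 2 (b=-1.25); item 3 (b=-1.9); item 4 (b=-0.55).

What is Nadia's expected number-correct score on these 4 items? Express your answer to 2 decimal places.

P(θ) = 1 / (1 + exp(−(θ − b)))
P_1 = 1/(1+e^{-3.4800}) = 0.9701
P_2 = 1/(1+e^{-3.7300}) = 0.9766
P_3 = 1/(1+e^{-4.3800}) = 0.9876
P_4 = 1/(1+e^{-3.0300}) = 0.9539
E[score] = 0.9701 + 0.9766 + 0.9876 + 0.9539 = 3.8882

3.89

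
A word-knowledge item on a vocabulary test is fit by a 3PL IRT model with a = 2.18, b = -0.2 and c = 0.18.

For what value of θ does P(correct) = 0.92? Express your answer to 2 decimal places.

0.82

P(θ) = c + (1 − c) · 1 / (1 + exp(−a(θ − b)))
Remove guessing floor: (0.92 − 0.18)/(1 − 0.18) = 0.9024
logit = ln(0.9024/0.0976) = 2.2246
θ = b + logit/(a) = -0.2 + 2.2246/2.1800 = 0.8205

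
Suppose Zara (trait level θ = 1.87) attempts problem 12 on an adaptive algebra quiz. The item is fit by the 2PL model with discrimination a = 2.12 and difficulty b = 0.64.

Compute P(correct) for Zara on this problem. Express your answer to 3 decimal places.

P(θ) = 1 / (1 + exp(−a(θ − b)))
Exponent: 2.12 × (1.87 − 0.64) = 2.6076
1/(1 + e^{-2.6076}) = 0.9313

0.931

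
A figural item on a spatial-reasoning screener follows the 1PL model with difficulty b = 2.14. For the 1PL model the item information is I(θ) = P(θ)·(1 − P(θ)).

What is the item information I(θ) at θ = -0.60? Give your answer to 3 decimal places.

0.057

P = 1/(1+e^{2.7400}) = 0.0607
P(1−P) = 0.0607 × 0.9393 = 0.0570
I = P(1−P) = 0.05698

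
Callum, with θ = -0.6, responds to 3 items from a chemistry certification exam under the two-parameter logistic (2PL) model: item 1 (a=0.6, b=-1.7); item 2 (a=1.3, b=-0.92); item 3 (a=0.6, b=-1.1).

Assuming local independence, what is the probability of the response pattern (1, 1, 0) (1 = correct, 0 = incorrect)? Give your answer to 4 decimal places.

P(θ) = 1 / (1 + exp(−a(θ − b)))
P_1 = 1/(1+e^{-0.6600}) = 0.6593
P_2 = 1/(1+e^{-0.4160}) = 0.6025
P_3 = 1/(1+e^{-0.3000}) = 0.5744
L = P_1 × P_2 × (1−P_3) = 0.6593 × 0.6025 × 0.4256 = 0.16904

0.1690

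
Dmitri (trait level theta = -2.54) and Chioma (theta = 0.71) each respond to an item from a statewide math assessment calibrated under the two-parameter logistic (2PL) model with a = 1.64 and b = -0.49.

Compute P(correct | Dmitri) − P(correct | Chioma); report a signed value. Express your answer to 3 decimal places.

-0.844

P(theta) = 1 / (1 + exp(−a(theta − b)))
P(Dmitri) = 0.0335  [exponent -3.3620]
P(Chioma) = 0.8774  [exponent 1.9680]
Difference = 0.0335 − 0.8774 = -0.8439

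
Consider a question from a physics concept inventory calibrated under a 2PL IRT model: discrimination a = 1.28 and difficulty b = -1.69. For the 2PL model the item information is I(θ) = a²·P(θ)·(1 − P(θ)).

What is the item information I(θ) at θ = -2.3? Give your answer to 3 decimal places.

P = 1/(1+e^{0.7808}) = 0.3141
P(1−P) = 0.3141 × 0.6859 = 0.2155
I = a² × P(1−P) = 1.28² × 0.2155 = 0.35301

0.353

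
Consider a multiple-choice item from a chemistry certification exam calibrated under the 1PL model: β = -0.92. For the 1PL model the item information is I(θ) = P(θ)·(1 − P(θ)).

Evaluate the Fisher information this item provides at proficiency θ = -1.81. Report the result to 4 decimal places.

P = 1/(1+e^{0.8900}) = 0.2911
P(1−P) = 0.2911 × 0.7089 = 0.2064
I = P(1−P) = 0.20636

0.2064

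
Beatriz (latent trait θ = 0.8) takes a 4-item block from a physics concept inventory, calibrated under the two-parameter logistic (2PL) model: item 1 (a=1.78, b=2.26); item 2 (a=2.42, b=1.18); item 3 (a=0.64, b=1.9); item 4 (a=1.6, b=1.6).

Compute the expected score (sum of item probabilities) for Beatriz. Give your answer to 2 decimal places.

0.90

P(θ) = 1 / (1 + exp(−a(θ − b)))
P_1 = 1/(1+e^{2.5988}) = 0.0692
P_2 = 1/(1+e^{0.9196}) = 0.2850
P_3 = 1/(1+e^{0.7040}) = 0.3309
P_4 = 1/(1+e^{1.2800}) = 0.2176
E[score] = 0.0692 + 0.2850 + 0.3309 + 0.2176 = 0.9027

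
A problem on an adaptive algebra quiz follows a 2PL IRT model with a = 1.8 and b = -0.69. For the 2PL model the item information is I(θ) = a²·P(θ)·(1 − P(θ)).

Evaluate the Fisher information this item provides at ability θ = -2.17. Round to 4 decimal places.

0.1973

P = 1/(1+e^{2.6640}) = 0.0651
P(1−P) = 0.0651 × 0.9349 = 0.0609
I = a² × P(1−P) = 1.8² × 0.0609 = 0.19728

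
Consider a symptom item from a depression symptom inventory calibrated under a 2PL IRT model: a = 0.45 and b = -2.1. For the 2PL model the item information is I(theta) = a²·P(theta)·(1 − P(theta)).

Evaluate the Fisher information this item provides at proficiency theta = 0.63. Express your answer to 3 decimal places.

P = 1/(1+e^{-1.2285}) = 0.7736
P(1−P) = 0.7736 × 0.2264 = 0.1752
I = a² × P(1−P) = 0.45² × 0.1752 = 0.03547

0.035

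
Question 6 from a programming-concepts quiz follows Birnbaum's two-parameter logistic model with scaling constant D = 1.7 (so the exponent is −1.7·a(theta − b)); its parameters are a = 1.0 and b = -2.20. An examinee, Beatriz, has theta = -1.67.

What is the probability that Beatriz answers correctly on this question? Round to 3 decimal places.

P(theta) = 1 / (1 + exp(−D·a(theta − b)))
Exponent: 1.7 × 1.0 × (-1.67 − (-2.20)) = 0.9010
1/(1 + e^{-0.9010}) = 0.7112
P = 0.7112

0.711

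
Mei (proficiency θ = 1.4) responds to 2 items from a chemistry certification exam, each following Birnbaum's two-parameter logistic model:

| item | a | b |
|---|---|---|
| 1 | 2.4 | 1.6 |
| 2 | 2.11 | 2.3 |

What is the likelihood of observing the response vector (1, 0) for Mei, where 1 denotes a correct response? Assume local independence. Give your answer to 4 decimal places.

P(θ) = 1 / (1 + exp(−a(θ − b)))
P_1 = 1/(1+e^{0.4800}) = 0.3823
P_2 = 1/(1+e^{1.8990}) = 0.1302
L = P_1 × (1−P_2) = 0.3823 × 0.8698 = 0.33247

0.3325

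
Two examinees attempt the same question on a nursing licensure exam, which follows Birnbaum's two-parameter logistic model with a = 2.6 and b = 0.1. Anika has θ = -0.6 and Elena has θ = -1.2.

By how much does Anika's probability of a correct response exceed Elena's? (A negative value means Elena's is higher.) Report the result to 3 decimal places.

0.107

P(θ) = 1 / (1 + exp(−a(θ − b)))
P(Anika) = 0.1394  [exponent -1.8200]
P(Elena) = 0.0329  [exponent -3.3800]
Difference = 0.1394 − 0.0329 = 0.1065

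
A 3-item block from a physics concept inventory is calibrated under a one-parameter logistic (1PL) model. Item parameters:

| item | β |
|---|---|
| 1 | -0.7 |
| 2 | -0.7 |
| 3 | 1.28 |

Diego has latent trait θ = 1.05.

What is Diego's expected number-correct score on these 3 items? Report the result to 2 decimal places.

P(θ) = 1 / (1 + exp(−(θ − β)))
P_1 = 1/(1+e^{-1.7500}) = 0.8520
P_2 = 1/(1+e^{-1.7500}) = 0.8520
P_3 = 1/(1+e^{0.2300}) = 0.4428
E[score] = 0.8520 + 0.8520 + 0.4428 = 2.1467

2.15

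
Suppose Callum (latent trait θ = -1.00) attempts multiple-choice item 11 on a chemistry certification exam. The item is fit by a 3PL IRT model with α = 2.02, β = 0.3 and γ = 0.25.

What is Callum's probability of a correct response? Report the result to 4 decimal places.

0.3006

P(θ) = γ + (1 − γ) · 1 / (1 + exp(−α(θ − β)))
Exponent: 2.02 × (-1.00 − 0.3) = -2.6260
1/(1 + e^{2.6260}) = 0.0675
P = 0.25 + 0.75 × 0.0675 = 0.3006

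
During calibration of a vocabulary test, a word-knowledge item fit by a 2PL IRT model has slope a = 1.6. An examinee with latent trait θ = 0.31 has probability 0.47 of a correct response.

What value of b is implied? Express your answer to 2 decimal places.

P(θ) = 1 / (1 + exp(−a(θ − b)))
logit(0.47) = ln(0.47/0.53) = -0.1201
b = θ − logit/(a) = 0.31 − (-0.1201)/1.6000 = 0.3851

0.39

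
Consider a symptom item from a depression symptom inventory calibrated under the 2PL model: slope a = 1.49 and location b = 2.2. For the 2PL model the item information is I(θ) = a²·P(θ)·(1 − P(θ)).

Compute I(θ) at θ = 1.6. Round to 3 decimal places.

P = 1/(1+e^{0.8940}) = 0.2903
P(1−P) = 0.2903 × 0.7097 = 0.2060
I = a² × P(1−P) = 1.49² × 0.2060 = 0.45738

0.457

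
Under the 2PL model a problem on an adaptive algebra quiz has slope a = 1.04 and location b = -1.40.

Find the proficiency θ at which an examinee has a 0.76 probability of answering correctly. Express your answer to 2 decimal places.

-0.29

P(θ) = 1 / (1 + exp(−a(θ − b)))
logit = ln(0.7600/0.2400) = 1.1527
θ = b + logit/(a) = -1.40 + 1.1527/1.0400 = -0.2917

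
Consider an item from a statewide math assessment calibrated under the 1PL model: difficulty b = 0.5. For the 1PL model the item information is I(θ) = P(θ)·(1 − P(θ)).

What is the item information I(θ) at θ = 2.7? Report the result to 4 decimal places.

0.0898

P = 1/(1+e^{-2.2000}) = 0.9002
P(1−P) = 0.9002 × 0.0998 = 0.0898
I = P(1−P) = 0.08980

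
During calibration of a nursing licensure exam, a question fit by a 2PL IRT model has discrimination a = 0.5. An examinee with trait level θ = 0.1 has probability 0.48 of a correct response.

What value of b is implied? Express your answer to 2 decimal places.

P(θ) = 1 / (1 + exp(−a(θ − b)))
logit(0.48) = ln(0.48/0.52) = -0.0800
b = θ − logit/(a) = 0.1 − (-0.0800)/0.5000 = 0.2601

0.26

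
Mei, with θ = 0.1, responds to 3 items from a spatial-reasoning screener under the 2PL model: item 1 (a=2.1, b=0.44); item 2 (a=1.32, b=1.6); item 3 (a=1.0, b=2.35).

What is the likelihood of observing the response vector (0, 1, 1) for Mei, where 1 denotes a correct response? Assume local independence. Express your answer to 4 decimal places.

0.0078

P(θ) = 1 / (1 + exp(−a(θ − b)))
P_1 = 1/(1+e^{0.7140}) = 0.3287
P_2 = 1/(1+e^{1.9800}) = 0.1213
P_3 = 1/(1+e^{2.2500}) = 0.0953
L = (1−P_1) × P_2 × P_3 = 0.6713 × 0.1213 × 0.0953 = 0.00777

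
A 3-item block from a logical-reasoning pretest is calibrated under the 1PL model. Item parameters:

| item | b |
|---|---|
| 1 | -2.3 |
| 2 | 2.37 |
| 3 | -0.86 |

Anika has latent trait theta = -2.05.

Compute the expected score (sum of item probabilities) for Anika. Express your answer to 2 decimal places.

0.81

P(theta) = 1 / (1 + exp(−(theta − b)))
P_1 = 1/(1+e^{-0.2500}) = 0.5622
P_2 = 1/(1+e^{4.4200}) = 0.0119
P_3 = 1/(1+e^{1.1900}) = 0.2333
E[score] = 0.5622 + 0.0119 + 0.2333 = 0.8073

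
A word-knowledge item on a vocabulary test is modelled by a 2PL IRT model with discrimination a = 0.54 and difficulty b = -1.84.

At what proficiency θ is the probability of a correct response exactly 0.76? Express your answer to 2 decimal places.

0.29

P(θ) = 1 / (1 + exp(−a(θ − b)))
logit = ln(0.7600/0.2400) = 1.1527
θ = b + logit/(a) = -1.84 + 1.1527/0.5400 = 0.2946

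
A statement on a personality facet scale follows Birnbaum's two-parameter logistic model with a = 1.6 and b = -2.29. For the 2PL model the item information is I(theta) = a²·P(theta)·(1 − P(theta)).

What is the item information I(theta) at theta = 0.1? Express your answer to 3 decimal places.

0.054

P = 1/(1+e^{-3.8240}) = 0.9786
P(1−P) = 0.9786 × 0.0214 = 0.0209
I = a² × P(1−P) = 1.6² × 0.0209 = 0.05355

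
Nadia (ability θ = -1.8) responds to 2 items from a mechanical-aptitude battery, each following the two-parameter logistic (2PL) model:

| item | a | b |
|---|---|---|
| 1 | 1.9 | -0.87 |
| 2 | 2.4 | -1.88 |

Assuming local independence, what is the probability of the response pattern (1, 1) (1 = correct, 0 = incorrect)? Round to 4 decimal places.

0.0799

P(θ) = 1 / (1 + exp(−a(θ − b)))
P_1 = 1/(1+e^{1.7670}) = 0.1459
P_2 = 1/(1+e^{-0.1920}) = 0.5479
L = P_1 × P_2 = 0.1459 × 0.5479 = 0.07994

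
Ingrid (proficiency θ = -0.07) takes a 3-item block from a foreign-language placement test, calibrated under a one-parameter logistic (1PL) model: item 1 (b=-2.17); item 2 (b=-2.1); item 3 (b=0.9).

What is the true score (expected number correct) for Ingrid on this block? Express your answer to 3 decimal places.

2.050

P(θ) = 1 / (1 + exp(−(θ − b)))
P_1 = 1/(1+e^{-2.1000}) = 0.8909
P_2 = 1/(1+e^{-2.0300}) = 0.8839
P_3 = 1/(1+e^{0.9700}) = 0.2749
E[score] = 0.8909 + 0.8839 + 0.2749 = 2.0497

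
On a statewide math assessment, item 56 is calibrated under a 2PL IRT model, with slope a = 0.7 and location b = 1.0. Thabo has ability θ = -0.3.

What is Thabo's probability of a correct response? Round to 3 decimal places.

P(θ) = 1 / (1 + exp(−a(θ − b)))
Exponent: 0.7 × (-0.3 − 1.0) = -0.9100
1/(1 + e^{0.9100}) = 0.2870

0.287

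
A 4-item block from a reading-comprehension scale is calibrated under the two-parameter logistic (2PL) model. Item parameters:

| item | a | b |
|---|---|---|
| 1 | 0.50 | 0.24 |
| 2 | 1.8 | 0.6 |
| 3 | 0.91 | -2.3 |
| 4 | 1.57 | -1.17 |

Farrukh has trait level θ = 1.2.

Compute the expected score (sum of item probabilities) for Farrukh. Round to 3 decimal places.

3.301

P(θ) = 1 / (1 + exp(−a(θ − b)))
P_1 = 1/(1+e^{-0.4800}) = 0.6177
P_2 = 1/(1+e^{-1.0800}) = 0.7465
P_3 = 1/(1+e^{-3.1850}) = 0.9603
P_4 = 1/(1+e^{-3.7209}) = 0.9764
E[score] = 0.6177 + 0.7465 + 0.9603 + 0.9764 = 3.3009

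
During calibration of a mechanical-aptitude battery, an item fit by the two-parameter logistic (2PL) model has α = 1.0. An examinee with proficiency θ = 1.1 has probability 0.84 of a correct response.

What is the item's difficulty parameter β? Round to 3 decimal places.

-0.558

P(θ) = 1 / (1 + exp(−α(θ − β)))
logit(0.84) = ln(0.84/0.16) = 1.6582
β = θ − logit/(α) = 1.1 − 1.6582/1.0000 = -0.5582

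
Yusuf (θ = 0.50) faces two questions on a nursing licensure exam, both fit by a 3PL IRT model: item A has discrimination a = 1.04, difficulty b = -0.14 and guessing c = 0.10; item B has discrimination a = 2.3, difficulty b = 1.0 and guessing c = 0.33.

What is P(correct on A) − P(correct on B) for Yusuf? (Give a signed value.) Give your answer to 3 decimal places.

0.203

P(θ) = c + (1 − c) · 1 / (1 + exp(−a(θ − b)))
P_A = 0.6945
P_B = 0.4911
P_A − P_B = 0.2033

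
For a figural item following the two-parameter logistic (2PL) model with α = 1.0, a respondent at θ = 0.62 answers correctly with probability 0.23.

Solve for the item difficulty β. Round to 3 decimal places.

1.828

P(θ) = 1 / (1 + exp(−α(θ − β)))
logit(0.23) = ln(0.23/0.77) = -1.2083
β = θ − logit/(α) = 0.62 − (-1.2083)/1.0000 = 1.8283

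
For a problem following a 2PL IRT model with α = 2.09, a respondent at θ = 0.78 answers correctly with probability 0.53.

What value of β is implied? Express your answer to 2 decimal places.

0.72

P(θ) = 1 / (1 + exp(−α(θ − β)))
logit(0.53) = ln(0.53/0.47) = 0.1201
β = θ − logit/(α) = 0.78 − 0.1201/2.0900 = 0.7225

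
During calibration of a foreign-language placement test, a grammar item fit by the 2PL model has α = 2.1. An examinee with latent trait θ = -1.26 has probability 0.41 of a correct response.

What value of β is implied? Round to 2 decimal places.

P(θ) = 1 / (1 + exp(−α(θ − β)))
logit(0.41) = ln(0.41/0.59) = -0.3640
β = θ − logit/(α) = -1.26 − (-0.3640)/2.1000 = -1.0867

-1.09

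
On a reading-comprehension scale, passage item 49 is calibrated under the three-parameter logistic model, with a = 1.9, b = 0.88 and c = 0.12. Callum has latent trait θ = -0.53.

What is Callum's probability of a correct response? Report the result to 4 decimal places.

0.1765

P(θ) = c + (1 − c) · 1 / (1 + exp(−a(θ − b)))
Exponent: 1.9 × (-0.53 − 0.88) = -2.6790
1/(1 + e^{2.6790}) = 0.0642
P = 0.12 + 0.88 × 0.0642 = 0.1765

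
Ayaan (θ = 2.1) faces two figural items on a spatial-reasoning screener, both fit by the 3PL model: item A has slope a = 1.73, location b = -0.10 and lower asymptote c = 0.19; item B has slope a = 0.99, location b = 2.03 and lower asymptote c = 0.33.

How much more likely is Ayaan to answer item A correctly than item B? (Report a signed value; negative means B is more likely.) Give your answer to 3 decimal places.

0.306

P(θ) = c + (1 − c) · 1 / (1 + exp(−a(θ − b)))
P_A = 0.9824
P_B = 0.6766
P_A − P_B = 0.3058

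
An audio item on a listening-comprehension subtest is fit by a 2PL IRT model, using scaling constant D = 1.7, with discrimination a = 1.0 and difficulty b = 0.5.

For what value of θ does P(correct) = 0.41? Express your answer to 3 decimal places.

P(θ) = 1 / (1 + exp(−D·a(θ − b)))
logit = ln(0.4100/0.5900) = -0.3640
θ = b + logit/(1.7·a) = 0.5 + (-0.3640)/1.7000 = 0.2859

0.286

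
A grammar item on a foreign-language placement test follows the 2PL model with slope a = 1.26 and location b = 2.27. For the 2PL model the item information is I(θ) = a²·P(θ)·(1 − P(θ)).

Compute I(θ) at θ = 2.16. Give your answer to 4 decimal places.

P = 1/(1+e^{0.1386}) = 0.4654
P(1−P) = 0.4654 × 0.5346 = 0.2488
I = a² × P(1−P) = 1.26² × 0.2488 = 0.39500

0.3950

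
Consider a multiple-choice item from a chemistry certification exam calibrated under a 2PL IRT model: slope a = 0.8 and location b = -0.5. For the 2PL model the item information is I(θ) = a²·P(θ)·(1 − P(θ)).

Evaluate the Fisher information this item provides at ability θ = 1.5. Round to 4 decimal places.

0.0894

P = 1/(1+e^{-1.6000}) = 0.8320
P(1−P) = 0.8320 × 0.1680 = 0.1398
I = a² × P(1−P) = 0.8² × 0.1398 = 0.08945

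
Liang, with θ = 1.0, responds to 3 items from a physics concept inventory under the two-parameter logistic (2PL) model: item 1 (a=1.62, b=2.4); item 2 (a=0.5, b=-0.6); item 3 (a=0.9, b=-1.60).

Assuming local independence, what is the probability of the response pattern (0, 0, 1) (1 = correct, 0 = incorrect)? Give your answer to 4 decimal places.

P(θ) = 1 / (1 + exp(−a(θ − b)))
P_1 = 1/(1+e^{2.2680}) = 0.0938
P_2 = 1/(1+e^{-0.8000}) = 0.6900
P_3 = 1/(1+e^{-2.3400}) = 0.9121
L = (1−P_1) × (1−P_2) × P_3 = 0.9062 × 0.3100 × 0.9121 = 0.25626

0.2563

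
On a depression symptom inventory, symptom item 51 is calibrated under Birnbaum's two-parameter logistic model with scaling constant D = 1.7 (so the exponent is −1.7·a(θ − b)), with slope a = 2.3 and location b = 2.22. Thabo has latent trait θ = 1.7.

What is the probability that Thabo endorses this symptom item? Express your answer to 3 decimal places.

P(θ) = 1 / (1 + exp(−D·a(θ − b)))
Exponent: 1.7 × 2.3 × (1.7 − 2.22) = -2.0332
1/(1 + e^{2.0332}) = 0.1158
P = 0.1158

0.116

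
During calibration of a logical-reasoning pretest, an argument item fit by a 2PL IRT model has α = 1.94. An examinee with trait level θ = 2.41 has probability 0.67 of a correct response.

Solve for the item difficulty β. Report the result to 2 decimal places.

P(θ) = 1 / (1 + exp(−α(θ − β)))
logit(0.67) = ln(0.67/0.33) = 0.7082
β = θ − logit/(α) = 2.41 − 0.7082/1.9400 = 2.0450

2.04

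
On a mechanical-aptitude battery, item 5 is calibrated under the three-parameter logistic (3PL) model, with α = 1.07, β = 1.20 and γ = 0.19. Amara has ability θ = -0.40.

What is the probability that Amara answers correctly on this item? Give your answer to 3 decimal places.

P(θ) = γ + (1 − γ) · 1 / (1 + exp(−α(θ − β)))
Exponent: 1.07 × (-0.40 − 1.20) = -1.7120
1/(1 + e^{1.7120}) = 0.1529
P = 0.19 + 0.81 × 0.1529 = 0.3139

0.314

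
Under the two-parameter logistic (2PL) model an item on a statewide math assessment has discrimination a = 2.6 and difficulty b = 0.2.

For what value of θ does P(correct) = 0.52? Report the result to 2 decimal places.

P(θ) = 1 / (1 + exp(−a(θ − b)))
logit = ln(0.5200/0.4800) = 0.0800
θ = b + logit/(a) = 0.2 + 0.0800/2.6000 = 0.2308

0.23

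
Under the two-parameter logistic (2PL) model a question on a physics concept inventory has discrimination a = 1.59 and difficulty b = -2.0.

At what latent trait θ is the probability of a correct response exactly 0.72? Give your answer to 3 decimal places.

-1.406

P(θ) = 1 / (1 + exp(−a(θ − b)))
logit = ln(0.7200/0.2800) = 0.9445
θ = b + logit/(a) = -2.0 + 0.9445/1.5900 = -1.4060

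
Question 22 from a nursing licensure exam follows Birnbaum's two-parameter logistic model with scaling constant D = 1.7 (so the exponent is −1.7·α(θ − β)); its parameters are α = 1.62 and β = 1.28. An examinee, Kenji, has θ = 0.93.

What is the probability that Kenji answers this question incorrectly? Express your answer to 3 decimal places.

P(θ) = 1 / (1 + exp(−D·α(θ − β)))
Exponent: 1.7 × 1.62 × (0.93 − 1.28) = -0.9639
1/(1 + e^{0.9639}) = 0.2761
P = 0.2761
P(incorrect) = 1 − 0.2761 = 0.7239

0.724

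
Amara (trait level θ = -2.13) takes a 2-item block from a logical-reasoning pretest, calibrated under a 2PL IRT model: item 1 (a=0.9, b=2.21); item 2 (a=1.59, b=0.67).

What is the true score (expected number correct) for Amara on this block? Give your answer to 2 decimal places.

0.03

P(θ) = 1 / (1 + exp(−a(θ − b)))
P_1 = 1/(1+e^{3.9060}) = 0.0197
P_2 = 1/(1+e^{4.4520}) = 0.0115
E[score] = 0.0197 + 0.0115 = 0.0312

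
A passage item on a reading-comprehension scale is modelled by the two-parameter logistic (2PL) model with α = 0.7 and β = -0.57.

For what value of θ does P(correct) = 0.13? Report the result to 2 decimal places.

-3.29

P(θ) = 1 / (1 + exp(−α(θ − β)))
logit = ln(0.1300/0.8700) = -1.9010
θ = β + logit/(α) = -0.57 + (-1.9010)/0.7000 = -3.2857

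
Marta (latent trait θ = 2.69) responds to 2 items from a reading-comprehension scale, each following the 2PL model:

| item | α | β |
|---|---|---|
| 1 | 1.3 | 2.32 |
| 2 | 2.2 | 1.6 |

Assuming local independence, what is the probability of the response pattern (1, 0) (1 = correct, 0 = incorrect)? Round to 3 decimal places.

0.051

P(θ) = 1 / (1 + exp(−α(θ − β)))
P_1 = 1/(1+e^{-0.4810}) = 0.6180
P_2 = 1/(1+e^{-2.3980}) = 0.9167
L = P_1 × (1−P_2) = 0.6180 × 0.0833 = 0.05149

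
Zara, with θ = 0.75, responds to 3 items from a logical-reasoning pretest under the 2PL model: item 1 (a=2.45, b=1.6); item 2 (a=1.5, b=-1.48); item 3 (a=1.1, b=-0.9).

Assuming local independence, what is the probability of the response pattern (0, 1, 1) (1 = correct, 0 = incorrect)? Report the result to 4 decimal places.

0.7386

P(θ) = 1 / (1 + exp(−a(θ − b)))
P_1 = 1/(1+e^{2.0825}) = 0.1108
P_2 = 1/(1+e^{-3.3450}) = 0.9659
P_3 = 1/(1+e^{-1.8150}) = 0.8600
L = (1−P_1) × P_2 × P_3 = 0.8892 × 0.9659 × 0.8600 = 0.73863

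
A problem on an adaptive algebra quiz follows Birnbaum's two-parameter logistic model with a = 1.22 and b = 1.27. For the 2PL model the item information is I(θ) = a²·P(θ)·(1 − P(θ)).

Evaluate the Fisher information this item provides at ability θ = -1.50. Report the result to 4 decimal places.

0.0474

P = 1/(1+e^{3.3794}) = 0.0329
P(1−P) = 0.0329 × 0.9671 = 0.0319
I = a² × P(1−P) = 1.22² × 0.0319 = 0.04742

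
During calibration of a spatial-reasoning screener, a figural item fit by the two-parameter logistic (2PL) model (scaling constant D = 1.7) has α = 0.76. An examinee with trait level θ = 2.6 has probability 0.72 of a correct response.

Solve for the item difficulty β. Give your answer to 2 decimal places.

1.87

P(θ) = 1 / (1 + exp(−D·α(θ − β)))
logit(0.72) = ln(0.72/0.28) = 0.9445
β = θ − logit/(1.7·α) = 2.6 − 0.9445/1.2920 = 1.8690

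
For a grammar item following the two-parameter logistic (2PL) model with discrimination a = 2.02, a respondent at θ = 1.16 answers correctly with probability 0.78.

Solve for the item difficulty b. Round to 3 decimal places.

P(θ) = 1 / (1 + exp(−a(θ − b)))
logit(0.78) = ln(0.78/0.22) = 1.2657
b = θ − logit/(a) = 1.16 − 1.2657/2.0200 = 0.5334

0.533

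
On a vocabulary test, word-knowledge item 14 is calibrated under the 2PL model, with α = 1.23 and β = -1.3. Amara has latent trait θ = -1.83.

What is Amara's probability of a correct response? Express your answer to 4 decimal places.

0.3426

P(θ) = 1 / (1 + exp(−α(θ − β)))
Exponent: 1.23 × (-1.83 − (-1.3)) = -0.6519
1/(1 + e^{0.6519}) = 0.3426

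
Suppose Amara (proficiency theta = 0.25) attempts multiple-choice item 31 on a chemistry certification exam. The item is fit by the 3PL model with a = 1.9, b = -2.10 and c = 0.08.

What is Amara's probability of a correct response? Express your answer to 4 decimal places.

0.9895

P(theta) = c + (1 − c) · 1 / (1 + exp(−a(theta − b)))
Exponent: 1.9 × (0.25 − (-2.10)) = 4.4650
1/(1 + e^{-4.4650}) = 0.9886
P = 0.08 + 0.92 × 0.9886 = 0.9895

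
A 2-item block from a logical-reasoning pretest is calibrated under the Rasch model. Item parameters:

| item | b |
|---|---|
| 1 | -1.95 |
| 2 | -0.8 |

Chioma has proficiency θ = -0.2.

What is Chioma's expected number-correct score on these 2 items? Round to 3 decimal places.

1.498

P(θ) = 1 / (1 + exp(−(θ − b)))
P_1 = 1/(1+e^{-1.7500}) = 0.8520
P_2 = 1/(1+e^{-0.6000}) = 0.6457
E[score] = 0.8520 + 0.6457 = 1.4976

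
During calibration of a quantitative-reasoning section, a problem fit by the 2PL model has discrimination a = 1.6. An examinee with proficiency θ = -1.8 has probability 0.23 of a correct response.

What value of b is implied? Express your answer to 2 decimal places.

-1.04

P(θ) = 1 / (1 + exp(−a(θ − b)))
logit(0.23) = ln(0.23/0.77) = -1.2083
b = θ − logit/(a) = -1.8 − (-1.2083)/1.6000 = -1.0448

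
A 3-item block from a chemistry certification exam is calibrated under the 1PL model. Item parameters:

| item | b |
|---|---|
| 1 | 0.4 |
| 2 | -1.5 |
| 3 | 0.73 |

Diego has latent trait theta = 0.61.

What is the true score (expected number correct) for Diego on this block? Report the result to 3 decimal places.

P(theta) = 1 / (1 + exp(−(theta − b)))
P_1 = 1/(1+e^{-0.2100}) = 0.5523
P_2 = 1/(1+e^{-2.1100}) = 0.8919
P_3 = 1/(1+e^{0.1200}) = 0.4700
E[score] = 0.5523 + 0.8919 + 0.4700 = 1.9142

1.914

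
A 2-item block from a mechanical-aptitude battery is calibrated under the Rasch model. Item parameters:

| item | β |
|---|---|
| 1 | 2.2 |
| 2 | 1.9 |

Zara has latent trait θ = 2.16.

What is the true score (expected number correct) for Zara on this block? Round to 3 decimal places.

1.055

P(θ) = 1 / (1 + exp(−(θ − β)))
P_1 = 1/(1+e^{0.0400}) = 0.4900
P_2 = 1/(1+e^{-0.2600}) = 0.5646
E[score] = 0.4900 + 0.5646 = 1.0546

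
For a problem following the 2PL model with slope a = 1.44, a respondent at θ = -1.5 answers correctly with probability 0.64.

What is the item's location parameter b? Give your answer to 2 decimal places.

P(θ) = 1 / (1 + exp(−a(θ − b)))
logit(0.64) = ln(0.64/0.36) = 0.5754
b = θ − logit/(a) = -1.5 − 0.5754/1.4400 = -1.8996

-1.90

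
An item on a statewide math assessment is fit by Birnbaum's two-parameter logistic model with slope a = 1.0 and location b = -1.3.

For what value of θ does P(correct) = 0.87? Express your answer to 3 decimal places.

P(θ) = 1 / (1 + exp(−a(θ − b)))
logit = ln(0.8700/0.1300) = 1.9010
θ = b + logit/(a) = -1.3 + 1.9010/1.0000 = 0.6010

0.601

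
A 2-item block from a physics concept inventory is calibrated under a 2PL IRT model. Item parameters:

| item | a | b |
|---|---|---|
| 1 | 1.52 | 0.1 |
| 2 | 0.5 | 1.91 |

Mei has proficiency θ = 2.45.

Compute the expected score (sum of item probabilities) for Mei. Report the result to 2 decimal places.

P(θ) = 1 / (1 + exp(−a(θ − b)))
P_1 = 1/(1+e^{-3.5720}) = 0.9727
P_2 = 1/(1+e^{-0.2700}) = 0.5671
E[score] = 0.9727 + 0.5671 = 1.5398

1.54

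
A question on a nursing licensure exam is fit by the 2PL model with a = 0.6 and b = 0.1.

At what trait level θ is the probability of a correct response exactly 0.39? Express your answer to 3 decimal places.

P(θ) = 1 / (1 + exp(−a(θ − b)))
logit = ln(0.3900/0.6100) = -0.4473
θ = b + logit/(a) = 0.1 + (-0.4473)/0.6000 = -0.6455

-0.646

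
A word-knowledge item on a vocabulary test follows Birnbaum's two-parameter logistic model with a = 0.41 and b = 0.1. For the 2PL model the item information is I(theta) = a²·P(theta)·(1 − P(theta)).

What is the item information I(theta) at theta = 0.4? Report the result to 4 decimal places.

0.0419

P = 1/(1+e^{-0.1230}) = 0.5307
P(1−P) = 0.5307 × 0.4693 = 0.2491
I = a² × P(1−P) = 0.41² × 0.2491 = 0.04187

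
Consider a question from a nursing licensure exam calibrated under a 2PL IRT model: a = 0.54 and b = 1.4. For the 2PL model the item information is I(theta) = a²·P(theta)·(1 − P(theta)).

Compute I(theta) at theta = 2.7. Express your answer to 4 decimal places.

P = 1/(1+e^{-0.7020}) = 0.6686
P(1−P) = 0.6686 × 0.3314 = 0.2216
I = a² × P(1−P) = 0.54² × 0.2216 = 0.06461

0.0646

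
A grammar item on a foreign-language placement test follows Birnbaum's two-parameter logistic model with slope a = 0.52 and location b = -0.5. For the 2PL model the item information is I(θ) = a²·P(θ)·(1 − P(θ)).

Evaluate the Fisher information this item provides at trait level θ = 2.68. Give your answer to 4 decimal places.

P = 1/(1+e^{-1.6536}) = 0.8394
P(1−P) = 0.8394 × 0.1606 = 0.1348
I = a² × P(1−P) = 0.52² × 0.1348 = 0.03646

0.0365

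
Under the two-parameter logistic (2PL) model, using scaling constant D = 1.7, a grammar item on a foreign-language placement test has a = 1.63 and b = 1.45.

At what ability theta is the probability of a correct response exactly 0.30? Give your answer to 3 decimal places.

1.144

P(theta) = 1 / (1 + exp(−D·a(theta − b)))
logit = ln(0.3000/0.7000) = -0.8473
theta = b + logit/(1.7·a) = 1.45 + (-0.8473)/2.7710 = 1.1442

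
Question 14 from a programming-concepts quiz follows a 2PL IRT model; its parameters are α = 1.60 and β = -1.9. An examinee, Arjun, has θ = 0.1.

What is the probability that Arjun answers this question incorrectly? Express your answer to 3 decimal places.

P(θ) = 1 / (1 + exp(−α(θ − β)))
Exponent: 1.60 × (0.1 − (-1.9)) = 3.2000
1/(1 + e^{-3.2000}) = 0.9608
P(incorrect) = 1 − 0.9608 = 0.0392

0.039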